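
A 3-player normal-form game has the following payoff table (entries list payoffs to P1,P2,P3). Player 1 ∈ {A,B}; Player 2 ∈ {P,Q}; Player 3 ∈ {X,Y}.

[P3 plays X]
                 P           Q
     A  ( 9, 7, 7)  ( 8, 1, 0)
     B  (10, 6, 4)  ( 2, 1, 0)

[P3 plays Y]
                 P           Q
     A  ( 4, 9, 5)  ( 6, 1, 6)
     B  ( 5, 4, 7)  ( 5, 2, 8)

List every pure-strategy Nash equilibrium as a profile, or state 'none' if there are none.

NE set: (B,P,Y)

(A,P,X): not NE [P1→B gives 10>9]
(A,P,Y): not NE [P1→B gives 5>4; P3→X gives 7>5]
(A,Q,X): not NE [P2→P gives 7>1; P3→Y gives 6>0]
(A,Q,Y): not NE [P2→P gives 9>1]
(B,P,X): not NE [P3→Y gives 7>4]
(B,P,Y): NE
(B,Q,X): not NE [P1→A gives 8>2; P2→P gives 6>1; P3→Y gives 8>0]
(B,Q,Y): not NE [P1→A gives 6>5; P2→P gives 4>2]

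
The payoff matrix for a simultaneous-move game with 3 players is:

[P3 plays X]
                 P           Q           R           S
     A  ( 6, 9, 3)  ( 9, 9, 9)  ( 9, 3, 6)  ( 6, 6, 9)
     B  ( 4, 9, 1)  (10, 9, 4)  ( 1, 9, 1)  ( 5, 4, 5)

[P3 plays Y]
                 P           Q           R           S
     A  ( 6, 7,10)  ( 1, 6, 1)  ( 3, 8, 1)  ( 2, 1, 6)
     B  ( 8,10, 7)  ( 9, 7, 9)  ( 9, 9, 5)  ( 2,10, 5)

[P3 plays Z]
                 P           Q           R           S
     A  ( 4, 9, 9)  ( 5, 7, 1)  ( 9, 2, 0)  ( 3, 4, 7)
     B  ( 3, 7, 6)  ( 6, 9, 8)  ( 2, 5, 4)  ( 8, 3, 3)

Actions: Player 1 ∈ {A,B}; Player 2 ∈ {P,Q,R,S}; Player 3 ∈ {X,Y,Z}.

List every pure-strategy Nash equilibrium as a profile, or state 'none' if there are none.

(A,P,X): not NE [P3→Y gives 10>3]
(A,P,Y): not NE [P1→B gives 8>6; P2→R gives 8>7]
(A,P,Z): not NE [P3→Y gives 10>9]
(A,Q,X): not NE [P1→B gives 10>9]
(A,Q,Y): not NE [P1→B gives 9>1; P2→R gives 8>6; P3→X gives 9>1]
(A,Q,Z): not NE [P1→B gives 6>5; P2→P gives 9>7; P3→X gives 9>1]
(A,R,X): not NE [P2→Q gives 9>3]
(A,R,Y): not NE [P1→B gives 9>3; P3→X gives 6>1]
(A,R,Z): not NE [P2→P gives 9>2; P3→X gives 6>0]
(A,S,X): not NE [P2→Q gives 9>6]
(A,S,Y): not NE [P2→R gives 8>1; P3→X gives 9>6]
(A,S,Z): not NE [P1→B gives 8>3; P2→P gives 9>4; P3→X gives 9>7]
(B,P,X): not NE [P1→A gives 6>4; P3→Y gives 7>1]
(B,P,Y): NE
(B,P,Z): not NE [P1→A gives 4>3; P2→Q gives 9>7; P3→Y gives 7>6]
(B,Q,X): not NE [P3→Y gives 9>4]
(B,Q,Y): not NE [P2→S gives 10>7]
(B,Q,Z): not NE [P3→Y gives 9>8]
(B,R,X): not NE [P1→A gives 9>1; P3→Y gives 5>1]
(B,R,Y): not NE [P2→S gives 10>9]
(B,R,Z): not NE [P1→A gives 9>2; P2→Q gives 9>5; P3→Y gives 5>4]
(B,S,X): not NE [P1→A gives 6>5; P2→R gives 9>4]
(B,S,Y): NE
(B,S,Z): not NE [P2→Q gives 9>3; P3→Y gives 5>3]

Nash profiles: (B,P,Y), (B,S,Y)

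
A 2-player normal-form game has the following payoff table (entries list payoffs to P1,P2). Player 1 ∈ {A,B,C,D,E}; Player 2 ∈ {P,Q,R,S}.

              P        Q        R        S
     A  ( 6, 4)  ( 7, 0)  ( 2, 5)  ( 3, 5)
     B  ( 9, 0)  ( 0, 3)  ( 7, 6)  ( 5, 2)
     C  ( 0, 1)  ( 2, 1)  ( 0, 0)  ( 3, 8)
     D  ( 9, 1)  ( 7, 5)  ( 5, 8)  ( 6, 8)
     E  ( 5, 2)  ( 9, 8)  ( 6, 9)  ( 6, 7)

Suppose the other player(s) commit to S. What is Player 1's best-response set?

argmax u_1 = {D,E}

u_1(A vs S) = 3
u_1(B vs S) = 5
u_1(C vs S) = 3
u_1(D vs S) = 6
u_1(E vs S) = 6
max payoff 6 at {D,E}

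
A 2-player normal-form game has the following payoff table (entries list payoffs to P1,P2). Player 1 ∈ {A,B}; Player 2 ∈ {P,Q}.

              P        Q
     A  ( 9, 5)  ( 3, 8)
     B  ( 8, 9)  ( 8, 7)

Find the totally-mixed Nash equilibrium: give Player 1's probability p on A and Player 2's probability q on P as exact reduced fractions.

p=2/5, q=5/6

P1 indiff ⇒ q·9+(1-q)·3 = q·8+(1-q)·8 ⇒ q(1) = (1-q)(5) ⇒ q = 5/6
P2 indiff ⇒ p·5+(1-p)·9 = p·8+(1-p)·7 ⇒ p(-3) = (1-p)(-2) ⇒ p = 2/5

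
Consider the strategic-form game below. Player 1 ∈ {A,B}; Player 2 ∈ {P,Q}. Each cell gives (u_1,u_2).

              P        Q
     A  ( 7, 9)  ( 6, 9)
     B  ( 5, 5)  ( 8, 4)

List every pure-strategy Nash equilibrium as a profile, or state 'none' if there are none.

(A,P): NE
(A,Q): not NE [P1→B gives 8>6]
(B,P): not NE [P1→A gives 7>5]
(B,Q): not NE [P2→P gives 5>4]

PSNE = {(A,P)}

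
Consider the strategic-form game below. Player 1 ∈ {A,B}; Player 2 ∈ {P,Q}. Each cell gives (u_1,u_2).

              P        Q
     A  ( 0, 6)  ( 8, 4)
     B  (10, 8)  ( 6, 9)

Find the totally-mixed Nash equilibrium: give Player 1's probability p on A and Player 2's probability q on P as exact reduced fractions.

P1 mixes 1/3 on A; P2 mixes 1/6 on P

P1 indiff ⇒ q·0+(1-q)·8 = q·10+(1-q)·6 ⇒ q(-10) = (1-q)(-2) ⇒ q = 1/6
P2 indiff ⇒ p·6+(1-p)·8 = p·4+(1-p)·9 ⇒ p(2) = (1-p)(1) ⇒ p = 1/3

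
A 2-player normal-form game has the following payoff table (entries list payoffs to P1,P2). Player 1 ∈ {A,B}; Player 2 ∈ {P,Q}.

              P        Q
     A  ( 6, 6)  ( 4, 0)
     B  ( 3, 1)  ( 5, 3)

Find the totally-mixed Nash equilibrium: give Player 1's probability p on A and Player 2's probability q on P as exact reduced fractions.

(p,q) = (1/4, 1/4)

P1 indiff ⇒ q·6+(1-q)·4 = q·3+(1-q)·5 ⇒ q(3) = (1-q)(1) ⇒ q = 1/4
P2 indiff ⇒ p·6+(1-p)·1 = p·0+(1-p)·3 ⇒ p(6) = (1-p)(2) ⇒ p = 1/4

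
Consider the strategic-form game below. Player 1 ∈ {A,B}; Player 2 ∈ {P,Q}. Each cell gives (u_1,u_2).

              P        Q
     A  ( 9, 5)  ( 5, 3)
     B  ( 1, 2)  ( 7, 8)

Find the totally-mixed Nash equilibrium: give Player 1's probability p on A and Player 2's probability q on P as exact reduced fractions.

P1 indiff ⇒ q·9+(1-q)·5 = q·1+(1-q)·7 ⇒ q(8) = (1-q)(2) ⇒ q = 1/5
P2 indiff ⇒ p·5+(1-p)·2 = p·3+(1-p)·8 ⇒ p(2) = (1-p)(6) ⇒ p = 3/4

p=3/4, q=1/5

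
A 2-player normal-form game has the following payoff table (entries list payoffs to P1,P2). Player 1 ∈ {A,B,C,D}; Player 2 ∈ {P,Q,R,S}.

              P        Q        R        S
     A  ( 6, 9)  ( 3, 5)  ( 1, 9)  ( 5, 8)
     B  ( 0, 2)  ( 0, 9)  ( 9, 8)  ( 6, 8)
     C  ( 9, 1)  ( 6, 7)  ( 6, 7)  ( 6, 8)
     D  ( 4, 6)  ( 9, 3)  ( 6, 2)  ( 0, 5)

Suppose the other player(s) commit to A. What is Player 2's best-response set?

BR_2 = {P,R}

u_2(P vs A) = 9
u_2(Q vs A) = 5
u_2(R vs A) = 9
u_2(S vs A) = 8
max payoff 9 at {P,R}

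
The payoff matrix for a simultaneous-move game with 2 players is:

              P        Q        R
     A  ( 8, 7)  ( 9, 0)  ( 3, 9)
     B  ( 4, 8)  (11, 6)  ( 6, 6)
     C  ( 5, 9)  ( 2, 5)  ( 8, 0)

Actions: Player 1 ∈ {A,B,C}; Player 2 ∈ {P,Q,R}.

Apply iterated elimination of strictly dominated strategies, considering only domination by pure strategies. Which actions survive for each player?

Survivors P1:{A,C} P2:{P,R}

P2 drop Q (P beats it: A:7>0 B:8>6 C:9>5)
P1 drop B (C beats it: P:5>4 R:8>6)
P1→{A,C} P2→{P,R}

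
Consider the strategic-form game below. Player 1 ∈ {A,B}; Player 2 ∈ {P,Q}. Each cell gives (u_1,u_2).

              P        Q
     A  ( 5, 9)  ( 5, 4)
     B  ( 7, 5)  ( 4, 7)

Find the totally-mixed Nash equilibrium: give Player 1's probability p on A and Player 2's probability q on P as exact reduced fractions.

P1 indiff ⇒ q·5+(1-q)·5 = q·7+(1-q)·4 ⇒ q(-2) = (1-q)(-1) ⇒ q = 1/3
P2 indiff ⇒ p·9+(1-p)·5 = p·4+(1-p)·7 ⇒ p(5) = (1-p)(2) ⇒ p = 2/7

(p,q) = (2/7, 1/3)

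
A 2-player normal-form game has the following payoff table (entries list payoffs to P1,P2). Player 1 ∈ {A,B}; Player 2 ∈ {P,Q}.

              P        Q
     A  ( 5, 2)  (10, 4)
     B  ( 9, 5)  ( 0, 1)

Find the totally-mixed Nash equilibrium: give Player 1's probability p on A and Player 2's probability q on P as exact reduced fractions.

p=2/3, q=5/7

P1 indiff ⇒ q·5+(1-q)·10 = q·9+(1-q)·0 ⇒ q(-4) = (1-q)(-10) ⇒ q = 5/7
P2 indiff ⇒ p·2+(1-p)·5 = p·4+(1-p)·1 ⇒ p(-2) = (1-p)(-4) ⇒ p = 2/3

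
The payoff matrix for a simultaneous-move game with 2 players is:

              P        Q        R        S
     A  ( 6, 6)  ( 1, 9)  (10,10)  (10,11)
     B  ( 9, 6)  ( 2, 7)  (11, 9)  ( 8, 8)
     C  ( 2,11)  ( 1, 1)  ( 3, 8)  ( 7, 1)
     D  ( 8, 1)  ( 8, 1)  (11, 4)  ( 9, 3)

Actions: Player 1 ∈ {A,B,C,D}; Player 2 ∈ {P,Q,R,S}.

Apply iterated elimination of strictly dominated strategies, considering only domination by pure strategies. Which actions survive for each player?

Remaining: P1:{A,B,D} P2:{R,S}

P1 drop C (B beats it: P:9>2 Q:2>1 R:11>3 S:8>7)
P2 drop P (R beats it: A:10>6 B:9>6 D:4>1)
P2 drop Q (R beats it: A:10>9 B:9>7 D:4>1)
P1→{A,B,D} P2→{R,S}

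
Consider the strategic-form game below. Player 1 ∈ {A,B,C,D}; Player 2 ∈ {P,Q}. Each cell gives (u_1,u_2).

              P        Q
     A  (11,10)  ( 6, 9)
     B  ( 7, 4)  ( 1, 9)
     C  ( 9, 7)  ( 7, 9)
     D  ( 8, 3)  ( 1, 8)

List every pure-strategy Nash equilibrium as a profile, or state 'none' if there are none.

(A,P): NE
(A,Q): not NE [P1→C gives 7>6; P2→P gives 10>9]
(B,P): not NE [P1→A gives 11>7; P2→Q gives 9>4]
(B,Q): not NE [P1→C gives 7>1]
(C,P): not NE [P1→A gives 11>9; P2→Q gives 9>7]
(C,Q): NE
(D,P): not NE [P1→A gives 11>8; P2→Q gives 8>3]
(D,Q): not NE [P1→C gives 7>1]

PSNE = {(A,P), (C,Q)}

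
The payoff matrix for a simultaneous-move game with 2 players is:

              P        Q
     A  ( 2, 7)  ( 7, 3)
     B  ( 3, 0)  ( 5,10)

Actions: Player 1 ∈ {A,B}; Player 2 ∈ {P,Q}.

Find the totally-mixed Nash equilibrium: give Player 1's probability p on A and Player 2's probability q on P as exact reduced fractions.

P1 indiff ⇒ q·2+(1-q)·7 = q·3+(1-q)·5 ⇒ q(-1) = (1-q)(-2) ⇒ q = 2/3
P2 indiff ⇒ p·7+(1-p)·0 = p·3+(1-p)·10 ⇒ p(4) = (1-p)(10) ⇒ p = 5/7

(p,q) = (5/7, 2/3)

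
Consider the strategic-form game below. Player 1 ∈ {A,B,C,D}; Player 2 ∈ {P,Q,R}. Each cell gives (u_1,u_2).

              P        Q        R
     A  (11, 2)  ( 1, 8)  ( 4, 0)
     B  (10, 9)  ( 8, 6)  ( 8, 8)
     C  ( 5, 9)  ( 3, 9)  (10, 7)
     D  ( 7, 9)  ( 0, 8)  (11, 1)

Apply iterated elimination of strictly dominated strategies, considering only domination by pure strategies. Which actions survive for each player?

Remaining: P1:{A,B} P2:{P,Q}

P2 drop R (P beats it: A:2>0 B:9>8 C:9>7 D:9>1)
P1 drop C (B beats it: P:10>5 Q:8>3)
P1 drop D (A beats it: P:11>7 Q:1>0)
P1→{A,B} P2→{P,Q}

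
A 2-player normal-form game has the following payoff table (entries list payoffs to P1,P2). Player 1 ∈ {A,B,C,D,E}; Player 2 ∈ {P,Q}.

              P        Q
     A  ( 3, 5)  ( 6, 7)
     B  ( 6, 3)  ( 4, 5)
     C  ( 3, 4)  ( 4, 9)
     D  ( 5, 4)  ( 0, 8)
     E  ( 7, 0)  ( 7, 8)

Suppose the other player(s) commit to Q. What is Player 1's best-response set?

u_1(A vs Q) = 6
u_1(B vs Q) = 4
u_1(C vs Q) = 4
u_1(D vs Q) = 0
u_1(E vs Q) = 7
max payoff 7 at {E}

P1 best: {E}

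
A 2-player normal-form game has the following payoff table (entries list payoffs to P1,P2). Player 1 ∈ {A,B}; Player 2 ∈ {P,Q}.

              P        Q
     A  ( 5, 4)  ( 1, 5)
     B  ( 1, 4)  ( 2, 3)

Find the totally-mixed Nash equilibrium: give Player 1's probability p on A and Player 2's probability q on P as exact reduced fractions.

P1 mixes 1/2 on A; P2 mixes 1/5 on P

P1 indiff ⇒ q·5+(1-q)·1 = q·1+(1-q)·2 ⇒ q(4) = (1-q)(1) ⇒ q = 1/5
P2 indiff ⇒ p·4+(1-p)·4 = p·5+(1-p)·3 ⇒ p(-1) = (1-p)(-1) ⇒ p = 1/2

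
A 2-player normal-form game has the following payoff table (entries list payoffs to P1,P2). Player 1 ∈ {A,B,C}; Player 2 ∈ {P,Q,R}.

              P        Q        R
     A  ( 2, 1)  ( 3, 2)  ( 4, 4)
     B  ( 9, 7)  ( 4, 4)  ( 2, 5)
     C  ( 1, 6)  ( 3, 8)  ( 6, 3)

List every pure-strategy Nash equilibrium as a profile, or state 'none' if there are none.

(A,P): not NE [P1→B gives 9>2; P2→R gives 4>1]
(A,Q): not NE [P1→B gives 4>3; P2→R gives 4>2]
(A,R): not NE [P1→C gives 6>4]
(B,P): NE
(B,Q): not NE [P2→P gives 7>4]
(B,R): not NE [P1→C gives 6>2; P2→P gives 7>5]
(C,P): not NE [P1→B gives 9>1; P2→Q gives 8>6]
(C,Q): not NE [P1→B gives 4>3]
(C,R): not NE [P2→Q gives 8>3]

NE set: (B,P)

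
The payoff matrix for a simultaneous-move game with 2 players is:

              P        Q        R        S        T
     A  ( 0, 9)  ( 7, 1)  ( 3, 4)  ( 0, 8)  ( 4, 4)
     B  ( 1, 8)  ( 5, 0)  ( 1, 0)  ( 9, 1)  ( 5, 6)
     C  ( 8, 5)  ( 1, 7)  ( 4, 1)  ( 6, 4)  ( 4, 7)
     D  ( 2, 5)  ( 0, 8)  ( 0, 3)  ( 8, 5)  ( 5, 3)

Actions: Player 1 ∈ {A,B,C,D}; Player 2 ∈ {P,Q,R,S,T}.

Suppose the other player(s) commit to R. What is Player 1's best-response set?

argmax u_1 = {C}

u_1(A vs R) = 3
u_1(B vs R) = 1
u_1(C vs R) = 4
u_1(D vs R) = 0
max payoff 4 at {C}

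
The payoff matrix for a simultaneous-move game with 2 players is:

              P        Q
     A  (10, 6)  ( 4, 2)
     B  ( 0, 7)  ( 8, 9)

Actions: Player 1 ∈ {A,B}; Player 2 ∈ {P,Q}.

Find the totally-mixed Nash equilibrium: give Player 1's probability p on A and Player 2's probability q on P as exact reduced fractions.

P1 indiff ⇒ q·10+(1-q)·4 = q·0+(1-q)·8 ⇒ q(10) = (1-q)(4) ⇒ q = 2/7
P2 indiff ⇒ p·6+(1-p)·7 = p·2+(1-p)·9 ⇒ p(4) = (1-p)(2) ⇒ p = 1/3

P1 mixes 1/3 on A; P2 mixes 2/7 on P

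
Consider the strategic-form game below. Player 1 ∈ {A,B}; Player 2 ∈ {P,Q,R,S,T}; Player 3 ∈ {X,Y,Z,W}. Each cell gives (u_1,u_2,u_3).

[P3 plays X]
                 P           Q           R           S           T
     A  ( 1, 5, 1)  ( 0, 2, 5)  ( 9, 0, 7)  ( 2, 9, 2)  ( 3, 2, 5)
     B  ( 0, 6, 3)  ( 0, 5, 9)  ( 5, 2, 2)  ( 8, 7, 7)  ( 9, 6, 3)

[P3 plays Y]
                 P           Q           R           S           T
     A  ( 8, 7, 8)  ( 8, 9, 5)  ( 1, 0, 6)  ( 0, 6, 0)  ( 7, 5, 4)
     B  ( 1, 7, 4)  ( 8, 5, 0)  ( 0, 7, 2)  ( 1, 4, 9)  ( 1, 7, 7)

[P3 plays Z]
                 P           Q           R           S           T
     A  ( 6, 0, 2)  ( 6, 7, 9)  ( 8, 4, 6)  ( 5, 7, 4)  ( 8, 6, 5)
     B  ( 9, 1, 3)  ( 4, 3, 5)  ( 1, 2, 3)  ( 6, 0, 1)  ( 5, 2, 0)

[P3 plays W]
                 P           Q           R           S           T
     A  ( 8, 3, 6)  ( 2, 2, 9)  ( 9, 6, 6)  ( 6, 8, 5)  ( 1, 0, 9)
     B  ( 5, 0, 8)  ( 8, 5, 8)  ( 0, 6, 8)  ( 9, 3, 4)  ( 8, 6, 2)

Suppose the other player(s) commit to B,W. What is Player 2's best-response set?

P2 best: {R,T}

u_2(P vs B,W) = 0
u_2(Q vs B,W) = 5
u_2(R vs B,W) = 6
u_2(S vs B,W) = 3
u_2(T vs B,W) = 6
max payoff 6 at {R,T}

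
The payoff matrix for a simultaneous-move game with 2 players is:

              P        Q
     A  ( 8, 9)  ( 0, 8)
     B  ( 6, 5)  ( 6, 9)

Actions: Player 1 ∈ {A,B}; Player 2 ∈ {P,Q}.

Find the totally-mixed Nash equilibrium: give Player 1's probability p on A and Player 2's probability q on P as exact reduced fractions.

P1 indiff ⇒ q·8+(1-q)·0 = q·6+(1-q)·6 ⇒ q(2) = (1-q)(6) ⇒ q = 3/4
P2 indiff ⇒ p·9+(1-p)·5 = p·8+(1-p)·9 ⇒ p(1) = (1-p)(4) ⇒ p = 4/5

(p,q) = (4/5, 3/4)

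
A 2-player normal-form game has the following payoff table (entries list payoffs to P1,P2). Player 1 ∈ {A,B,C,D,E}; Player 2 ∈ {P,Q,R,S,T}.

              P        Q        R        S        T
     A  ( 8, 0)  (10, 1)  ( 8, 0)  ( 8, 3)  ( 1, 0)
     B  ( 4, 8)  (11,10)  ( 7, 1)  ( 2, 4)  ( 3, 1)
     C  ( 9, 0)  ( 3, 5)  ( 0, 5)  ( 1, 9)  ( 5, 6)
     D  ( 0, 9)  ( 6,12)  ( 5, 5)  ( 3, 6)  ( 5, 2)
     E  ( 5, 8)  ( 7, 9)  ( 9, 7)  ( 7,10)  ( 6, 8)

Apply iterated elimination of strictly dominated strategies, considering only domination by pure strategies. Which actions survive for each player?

Survivors P1:{A,B} P2:{Q,S}

P1 drop D (E beats it: P:5>0 Q:7>6 R:9>5 S:7>3 T:6>5)
P2 drop P (Q beats it: A:1>0 B:10>8 C:5>0 E:9>8)
P1 drop C (E beats it: Q:7>3 R:9>0 S:7>1 T:6>5)
P2 drop R (Q beats it: A:1>0 B:10>1 E:9>7)
P2 drop T (Q beats it: A:1>0 B:10>1 E:9>8)
P1 drop E (A beats it: Q:10>7 S:8>7)
P1→{A,B} P2→{Q,S}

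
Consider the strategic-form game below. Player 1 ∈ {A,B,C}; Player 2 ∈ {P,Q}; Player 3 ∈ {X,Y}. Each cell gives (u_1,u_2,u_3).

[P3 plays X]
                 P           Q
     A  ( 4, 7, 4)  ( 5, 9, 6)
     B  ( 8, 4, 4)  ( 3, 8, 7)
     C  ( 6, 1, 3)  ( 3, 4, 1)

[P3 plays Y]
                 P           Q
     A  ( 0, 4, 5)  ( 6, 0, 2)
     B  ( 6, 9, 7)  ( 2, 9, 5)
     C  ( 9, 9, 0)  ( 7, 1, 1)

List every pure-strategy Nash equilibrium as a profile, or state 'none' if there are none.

PSNE = {(A,Q,X)}

(A,P,X): not NE [P1→B gives 8>4; P2→Q gives 9>7; P3→Y gives 5>4]
(A,P,Y): not NE [P1→C gives 9>0]
(A,Q,X): NE
(A,Q,Y): not NE [P1→C gives 7>6; P2→P gives 4>0; P3→X gives 6>2]
(B,P,X): not NE [P2→Q gives 8>4; P3→Y gives 7>4]
(B,P,Y): not NE [P1→C gives 9>6]
(B,Q,X): not NE [P1→A gives 5>3]
(B,Q,Y): not NE [P1→C gives 7>2; P3→X gives 7>5]
(C,P,X): not NE [P1→B gives 8>6; P2→Q gives 4>1]
(C,P,Y): not NE [P3→X gives 3>0]
(C,Q,X): not NE [P1→A gives 5>3]
(C,Q,Y): not NE [P2→P gives 9>1]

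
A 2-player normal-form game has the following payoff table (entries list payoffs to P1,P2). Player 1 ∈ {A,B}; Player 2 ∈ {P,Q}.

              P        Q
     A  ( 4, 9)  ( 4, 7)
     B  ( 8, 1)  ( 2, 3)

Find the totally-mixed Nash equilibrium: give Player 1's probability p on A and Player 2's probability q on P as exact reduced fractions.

(p,q) = (1/2, 1/3)

P1 indiff ⇒ q·4+(1-q)·4 = q·8+(1-q)·2 ⇒ q(-4) = (1-q)(-2) ⇒ q = 1/3
P2 indiff ⇒ p·9+(1-p)·1 = p·7+(1-p)·3 ⇒ p(2) = (1-p)(2) ⇒ p = 1/2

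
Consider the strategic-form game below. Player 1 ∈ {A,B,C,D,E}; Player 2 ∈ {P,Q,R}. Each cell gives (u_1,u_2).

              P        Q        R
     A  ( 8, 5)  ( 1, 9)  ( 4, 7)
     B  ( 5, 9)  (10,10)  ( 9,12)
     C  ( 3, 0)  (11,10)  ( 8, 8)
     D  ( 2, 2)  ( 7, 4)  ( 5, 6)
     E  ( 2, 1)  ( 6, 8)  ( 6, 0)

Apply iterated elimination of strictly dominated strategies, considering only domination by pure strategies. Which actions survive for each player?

IESDS → P1:{B,C} P2:{Q,R}

P1 drop D (B beats it: P:5>2 Q:10>7 R:9>5)
P1 drop E (B beats it: P:5>2 Q:10>6 R:9>6)
P2 drop P (Q beats it: A:9>5 B:10>9 C:10>0)
P1 drop A (B beats it: Q:10>1 R:9>4)
P1→{B,C} P2→{Q,R}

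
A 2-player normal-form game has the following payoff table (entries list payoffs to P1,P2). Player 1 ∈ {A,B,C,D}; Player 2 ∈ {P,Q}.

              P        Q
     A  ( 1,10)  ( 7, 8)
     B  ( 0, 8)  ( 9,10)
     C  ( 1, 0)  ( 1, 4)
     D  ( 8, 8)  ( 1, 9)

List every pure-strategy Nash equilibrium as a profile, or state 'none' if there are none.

NE set: (B,Q)

(A,P): not NE [P1→D gives 8>1]
(A,Q): not NE [P1→B gives 9>7; P2→P gives 10>8]
(B,P): not NE [P1→D gives 8>0; P2→Q gives 10>8]
(B,Q): NE
(C,P): not NE [P1→D gives 8>1; P2→Q gives 4>0]
(C,Q): not NE [P1→B gives 9>1]
(D,P): not NE [P2→Q gives 9>8]
(D,Q): not NE [P1→B gives 9>1]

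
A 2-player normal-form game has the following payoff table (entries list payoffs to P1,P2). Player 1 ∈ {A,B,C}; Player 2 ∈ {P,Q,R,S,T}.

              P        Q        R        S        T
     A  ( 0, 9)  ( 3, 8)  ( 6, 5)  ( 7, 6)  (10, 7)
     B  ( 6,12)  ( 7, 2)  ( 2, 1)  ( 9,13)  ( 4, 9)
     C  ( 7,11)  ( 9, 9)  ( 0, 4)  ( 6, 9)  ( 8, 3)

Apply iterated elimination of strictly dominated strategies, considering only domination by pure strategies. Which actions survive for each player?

P2 drop Q (P beats it: A:9>8 B:12>2 C:11>9)
P2 drop R (P beats it: A:9>5 B:12>1 C:11>4)
P2 drop T (P beats it: A:9>7 B:12>9 C:11>3)
P1 drop A (B beats it: P:6>0 S:9>7)
P1→{B,C} P2→{P,S}

Survivors P1:{B,C} P2:{P,S}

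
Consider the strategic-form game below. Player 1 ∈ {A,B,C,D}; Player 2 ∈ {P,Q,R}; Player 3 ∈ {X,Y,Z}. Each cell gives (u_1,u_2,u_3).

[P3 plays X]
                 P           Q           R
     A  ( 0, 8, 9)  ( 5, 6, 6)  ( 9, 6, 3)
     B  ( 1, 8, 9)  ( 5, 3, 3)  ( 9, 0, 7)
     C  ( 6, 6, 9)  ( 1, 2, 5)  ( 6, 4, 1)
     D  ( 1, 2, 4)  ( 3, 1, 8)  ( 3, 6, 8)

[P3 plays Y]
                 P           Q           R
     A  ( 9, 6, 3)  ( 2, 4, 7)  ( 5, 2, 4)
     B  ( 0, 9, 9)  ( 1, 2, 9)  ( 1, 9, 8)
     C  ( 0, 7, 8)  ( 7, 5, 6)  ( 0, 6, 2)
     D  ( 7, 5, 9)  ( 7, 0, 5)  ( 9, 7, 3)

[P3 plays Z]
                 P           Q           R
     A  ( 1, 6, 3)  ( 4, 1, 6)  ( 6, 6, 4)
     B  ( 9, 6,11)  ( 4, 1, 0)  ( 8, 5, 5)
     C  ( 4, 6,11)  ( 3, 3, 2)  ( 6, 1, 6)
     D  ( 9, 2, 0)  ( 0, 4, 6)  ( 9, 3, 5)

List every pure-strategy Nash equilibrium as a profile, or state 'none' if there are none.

(A,P,X): not NE [P1→C gives 6>0]
(A,P,Y): not NE [P3→X gives 9>3]
(A,P,Z): not NE [P1→D gives 9>1; P3→X gives 9>3]
(A,Q,X): not NE [P2→P gives 8>6; P3→Y gives 7>6]
(A,Q,Y): not NE [P1→D gives 7>2; P2→P gives 6>4]
(A,Q,Z): not NE [P2→R gives 6>1; P3→Y gives 7>6]
(A,R,X): not NE [P2→P gives 8>6; P3→Z gives 4>3]
(A,R,Y): not NE [P1→D gives 9>5; P2→P gives 6>2]
(A,R,Z): not NE [P1→D gives 9>6]
(B,P,X): not NE [P1→C gives 6>1; P3→Z gives 11>9]
(B,P,Y): not NE [P1→A gives 9>0; P3→Z gives 11>9]
(B,P,Z): NE
(B,Q,X): not NE [P2→P gives 8>3; P3→Y gives 9>3]
(B,Q,Y): not NE [P1→D gives 7>1; P2→R gives 9>2]
(B,Q,Z): not NE [P2→P gives 6>1; P3→Y gives 9>0]
(B,R,X): not NE [P2→P gives 8>0; P3→Y gives 8>7]
(B,R,Y): not NE [P1→D gives 9>1]
(B,R,Z): not NE [P1→D gives 9>8; P2→P gives 6>5; P3→Y gives 8>5]
(C,P,X): not NE [P3→Z gives 11>9]
(C,P,Y): not NE [P1→A gives 9>0; P3→Z gives 11>8]
(C,P,Z): not NE [P1→D gives 9>4]
(C,Q,X): not NE [P1→B gives 5>1; P2→P gives 6>2; P3→Y gives 6>5]
(C,Q,Y): not NE [P2→P gives 7>5]
(C,Q,Z): not NE [P1→B gives 4>3; P2→P gives 6>3; P3→Y gives 6>2]
(C,R,X): not NE [P1→B gives 9>6; P2→P gives 6>4; P3→Z gives 6>1]
(C,R,Y): not NE [P1→D gives 9>0; P2→P gives 7>6; P3→Z gives 6>2]
(C,R,Z): not NE [P1→D gives 9>6; P2→P gives 6>1]
(D,P,X): not NE [P1→C gives 6>1; P2→R gives 6>2; P3→Y gives 9>4]
(D,P,Y): not NE [P1→A gives 9>7; P2→R gives 7>5]
(D,P,Z): not NE [P2→Q gives 4>2; P3→Y gives 9>0]
(D,Q,X): not NE [P1→B gives 5>3; P2→R gives 6>1]
(D,Q,Y): not NE [P2→R gives 7>0; P3→X gives 8>5]
(D,Q,Z): not NE [P1→B gives 4>0; P3→X gives 8>6]
(D,R,X): not NE [P1→B gives 9>3]
(D,R,Y): not NE [P3→X gives 8>3]
(D,R,Z): not NE [P2→Q gives 4>3; P3→X gives 8>5]

PSNE = {(B,P,Z)}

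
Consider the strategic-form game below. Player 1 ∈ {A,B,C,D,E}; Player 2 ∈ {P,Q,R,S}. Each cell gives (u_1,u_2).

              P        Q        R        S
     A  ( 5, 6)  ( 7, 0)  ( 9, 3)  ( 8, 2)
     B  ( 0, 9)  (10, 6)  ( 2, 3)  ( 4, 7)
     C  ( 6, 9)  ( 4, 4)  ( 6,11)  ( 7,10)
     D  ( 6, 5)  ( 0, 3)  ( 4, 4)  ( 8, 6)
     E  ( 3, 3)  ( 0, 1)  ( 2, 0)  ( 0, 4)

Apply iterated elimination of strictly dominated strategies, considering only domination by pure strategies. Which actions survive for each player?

P1 drop E (A beats it: P:5>3 Q:7>0 R:9>2 S:8>0)
P2 drop Q (P beats it: A:6>0 B:9>6 C:9>4 D:5>3)
P1 drop B (A beats it: P:5>0 R:9>2 S:8>4)
P1→{A,C,D} P2→{P,R,S}

IESDS → P1:{A,C,D} P2:{P,R,S}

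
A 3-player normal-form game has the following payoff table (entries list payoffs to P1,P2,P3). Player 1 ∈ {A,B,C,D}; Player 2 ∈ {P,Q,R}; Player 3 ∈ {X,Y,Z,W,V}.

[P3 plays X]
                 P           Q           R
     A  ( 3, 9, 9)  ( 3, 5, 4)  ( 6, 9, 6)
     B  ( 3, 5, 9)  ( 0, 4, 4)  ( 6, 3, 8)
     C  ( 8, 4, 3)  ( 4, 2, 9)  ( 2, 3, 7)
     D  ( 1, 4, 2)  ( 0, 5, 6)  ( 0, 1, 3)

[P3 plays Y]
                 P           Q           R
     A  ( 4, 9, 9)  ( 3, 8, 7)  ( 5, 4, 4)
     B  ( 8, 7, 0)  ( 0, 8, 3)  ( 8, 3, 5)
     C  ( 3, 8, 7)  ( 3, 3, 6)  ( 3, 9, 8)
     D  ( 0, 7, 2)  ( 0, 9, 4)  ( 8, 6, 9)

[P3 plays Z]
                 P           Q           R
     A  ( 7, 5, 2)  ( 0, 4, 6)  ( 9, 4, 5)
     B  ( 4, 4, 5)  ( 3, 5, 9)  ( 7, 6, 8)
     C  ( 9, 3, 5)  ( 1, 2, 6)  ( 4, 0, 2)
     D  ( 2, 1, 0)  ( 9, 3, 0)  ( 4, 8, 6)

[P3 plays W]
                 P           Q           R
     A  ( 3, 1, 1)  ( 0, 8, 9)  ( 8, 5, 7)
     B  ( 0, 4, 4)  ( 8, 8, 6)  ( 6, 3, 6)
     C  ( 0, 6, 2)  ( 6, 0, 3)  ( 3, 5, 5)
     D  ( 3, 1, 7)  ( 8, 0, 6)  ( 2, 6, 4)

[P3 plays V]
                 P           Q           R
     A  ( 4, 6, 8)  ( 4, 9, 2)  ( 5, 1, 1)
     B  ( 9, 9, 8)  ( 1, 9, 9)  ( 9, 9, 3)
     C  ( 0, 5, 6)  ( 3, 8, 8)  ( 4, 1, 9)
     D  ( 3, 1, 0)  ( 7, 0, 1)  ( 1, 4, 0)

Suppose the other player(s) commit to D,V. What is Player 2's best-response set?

BR_2 = {R}

u_2(P vs D,V) = 1
u_2(Q vs D,V) = 0
u_2(R vs D,V) = 4
max payoff 4 at {R}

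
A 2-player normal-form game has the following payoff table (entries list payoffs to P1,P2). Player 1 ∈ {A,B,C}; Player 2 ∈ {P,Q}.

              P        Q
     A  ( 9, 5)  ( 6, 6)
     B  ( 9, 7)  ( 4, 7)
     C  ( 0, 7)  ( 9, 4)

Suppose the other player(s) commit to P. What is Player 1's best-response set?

BR_1 = {A,B}

u_1(A vs P) = 9
u_1(B vs P) = 9
u_1(C vs P) = 0
max payoff 9 at {A,B}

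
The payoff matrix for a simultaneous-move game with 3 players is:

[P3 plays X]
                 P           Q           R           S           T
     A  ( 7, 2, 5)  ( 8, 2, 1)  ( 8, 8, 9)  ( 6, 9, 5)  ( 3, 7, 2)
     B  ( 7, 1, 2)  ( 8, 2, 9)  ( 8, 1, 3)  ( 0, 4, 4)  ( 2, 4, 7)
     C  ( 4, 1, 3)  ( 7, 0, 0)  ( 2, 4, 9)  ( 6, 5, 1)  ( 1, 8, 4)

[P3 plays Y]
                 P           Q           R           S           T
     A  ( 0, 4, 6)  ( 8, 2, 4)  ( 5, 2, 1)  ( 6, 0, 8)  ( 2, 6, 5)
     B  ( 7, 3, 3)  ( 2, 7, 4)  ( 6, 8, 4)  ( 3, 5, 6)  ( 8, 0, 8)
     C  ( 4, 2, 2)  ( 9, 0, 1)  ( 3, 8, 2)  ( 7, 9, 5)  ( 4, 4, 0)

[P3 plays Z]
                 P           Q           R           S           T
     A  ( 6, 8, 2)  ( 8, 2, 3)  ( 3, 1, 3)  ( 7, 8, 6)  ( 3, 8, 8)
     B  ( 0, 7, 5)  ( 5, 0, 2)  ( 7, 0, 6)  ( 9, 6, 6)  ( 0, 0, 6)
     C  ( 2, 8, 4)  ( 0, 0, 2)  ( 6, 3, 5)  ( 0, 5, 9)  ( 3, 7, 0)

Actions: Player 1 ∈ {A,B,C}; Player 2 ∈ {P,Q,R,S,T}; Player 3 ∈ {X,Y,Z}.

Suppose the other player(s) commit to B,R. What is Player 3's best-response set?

u_3(X vs B,R) = 3
u_3(Y vs B,R) = 4
u_3(Z vs B,R) = 6
max payoff 6 at {Z}

argmax u_3 = {Z}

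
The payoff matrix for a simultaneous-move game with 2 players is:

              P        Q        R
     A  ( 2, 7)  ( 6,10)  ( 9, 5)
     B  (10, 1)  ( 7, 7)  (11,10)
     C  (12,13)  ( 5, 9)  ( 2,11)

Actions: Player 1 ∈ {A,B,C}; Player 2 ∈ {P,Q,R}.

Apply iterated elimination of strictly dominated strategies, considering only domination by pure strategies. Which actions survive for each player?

P1 drop A (B beats it: P:10>2 Q:7>6 R:11>9)
P2 drop Q (R beats it: B:10>7 C:11>9)
P1→{B,C} P2→{P,R}

Remaining: P1:{B,C} P2:{P,R}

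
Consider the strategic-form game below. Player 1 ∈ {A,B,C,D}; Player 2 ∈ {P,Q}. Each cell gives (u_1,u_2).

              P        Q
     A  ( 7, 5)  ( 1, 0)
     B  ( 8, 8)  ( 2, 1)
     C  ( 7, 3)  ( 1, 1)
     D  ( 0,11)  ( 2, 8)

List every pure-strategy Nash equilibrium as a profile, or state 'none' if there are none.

(A,P): not NE [P1→B gives 8>7]
(A,Q): not NE [P1→D gives 2>1; P2→P gives 5>0]
(B,P): NE
(B,Q): not NE [P2→P gives 8>1]
(C,P): not NE [P1→B gives 8>7]
(C,Q): not NE [P1→D gives 2>1; P2→P gives 3>1]
(D,P): not NE [P1→B gives 8>0]
(D,Q): not NE [P2→P gives 11>8]

NE set: (B,P)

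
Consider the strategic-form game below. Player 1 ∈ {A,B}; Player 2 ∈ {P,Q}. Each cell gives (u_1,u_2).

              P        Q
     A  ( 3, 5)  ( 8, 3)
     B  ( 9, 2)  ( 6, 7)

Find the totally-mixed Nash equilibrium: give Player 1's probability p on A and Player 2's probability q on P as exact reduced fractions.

p=5/7, q=1/4

P1 indiff ⇒ q·3+(1-q)·8 = q·9+(1-q)·6 ⇒ q(-6) = (1-q)(-2) ⇒ q = 1/4
P2 indiff ⇒ p·5+(1-p)·2 = p·3+(1-p)·7 ⇒ p(2) = (1-p)(5) ⇒ p = 5/7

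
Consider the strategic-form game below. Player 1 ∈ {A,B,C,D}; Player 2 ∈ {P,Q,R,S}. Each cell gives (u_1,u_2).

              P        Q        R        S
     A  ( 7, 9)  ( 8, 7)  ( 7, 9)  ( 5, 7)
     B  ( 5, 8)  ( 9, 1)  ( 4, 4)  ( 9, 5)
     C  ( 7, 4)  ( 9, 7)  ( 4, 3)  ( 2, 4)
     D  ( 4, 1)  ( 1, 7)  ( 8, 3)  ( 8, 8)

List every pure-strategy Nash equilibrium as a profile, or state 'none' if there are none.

(A,P): NE
(A,Q): not NE [P1→C gives 9>8; P2→R gives 9>7]
(A,R): not NE [P1→D gives 8>7]
(A,S): not NE [P1→B gives 9>5; P2→R gives 9>7]
(B,P): not NE [P1→C gives 7>5]
(B,Q): not NE [P2→P gives 8>1]
(B,R): not NE [P1→D gives 8>4; P2→P gives 8>4]
(B,S): not NE [P2→P gives 8>5]
(C,P): not NE [P2→Q gives 7>4]
(C,Q): NE
(C,R): not NE [P1→D gives 8>4; P2→Q gives 7>3]
(C,S): not NE [P1→B gives 9>2; P2→Q gives 7>4]
(D,P): not NE [P1→C gives 7>4; P2→S gives 8>1]
(D,Q): not NE [P1→C gives 9>1; P2→S gives 8>7]
(D,R): not NE [P2→S gives 8>3]
(D,S): not NE [P1→B gives 9>8]

PSNE = {(A,P), (C,Q)}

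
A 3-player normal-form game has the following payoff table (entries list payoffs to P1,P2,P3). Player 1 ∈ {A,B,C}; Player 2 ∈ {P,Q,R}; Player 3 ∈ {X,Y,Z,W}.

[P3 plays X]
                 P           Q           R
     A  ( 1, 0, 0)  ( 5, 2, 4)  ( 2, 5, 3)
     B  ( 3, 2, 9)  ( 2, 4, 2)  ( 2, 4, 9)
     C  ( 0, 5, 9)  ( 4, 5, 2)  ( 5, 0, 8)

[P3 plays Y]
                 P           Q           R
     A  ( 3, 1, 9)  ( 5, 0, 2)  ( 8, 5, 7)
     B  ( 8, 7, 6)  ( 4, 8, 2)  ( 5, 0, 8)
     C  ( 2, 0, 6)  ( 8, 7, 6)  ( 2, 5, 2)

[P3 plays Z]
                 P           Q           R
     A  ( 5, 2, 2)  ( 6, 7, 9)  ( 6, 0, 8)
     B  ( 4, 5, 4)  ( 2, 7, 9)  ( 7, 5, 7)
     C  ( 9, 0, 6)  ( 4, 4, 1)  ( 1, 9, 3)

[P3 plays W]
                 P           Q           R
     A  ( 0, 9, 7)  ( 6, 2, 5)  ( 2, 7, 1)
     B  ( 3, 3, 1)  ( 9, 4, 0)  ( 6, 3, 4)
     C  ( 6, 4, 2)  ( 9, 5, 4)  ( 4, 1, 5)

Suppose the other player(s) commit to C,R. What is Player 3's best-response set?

u_3(X vs C,R) = 8
u_3(Y vs C,R) = 2
u_3(Z vs C,R) = 3
u_3(W vs C,R) = 5
max payoff 8 at {X}

BR_3 = {X}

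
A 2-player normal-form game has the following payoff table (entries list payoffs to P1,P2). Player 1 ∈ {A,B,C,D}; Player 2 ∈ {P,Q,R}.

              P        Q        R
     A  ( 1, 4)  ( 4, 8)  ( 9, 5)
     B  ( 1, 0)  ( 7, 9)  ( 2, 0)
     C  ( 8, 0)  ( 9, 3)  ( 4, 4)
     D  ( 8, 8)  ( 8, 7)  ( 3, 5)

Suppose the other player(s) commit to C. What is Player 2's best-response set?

u_2(P vs C) = 0
u_2(Q vs C) = 3
u_2(R vs C) = 4
max payoff 4 at {R}

P2 best: {R}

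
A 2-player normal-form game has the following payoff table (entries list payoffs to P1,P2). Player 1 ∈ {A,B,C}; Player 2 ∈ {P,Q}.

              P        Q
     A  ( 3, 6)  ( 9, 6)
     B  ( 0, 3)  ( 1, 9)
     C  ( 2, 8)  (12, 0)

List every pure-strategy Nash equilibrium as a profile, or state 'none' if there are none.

(A,P): NE
(A,Q): not NE [P1→C gives 12>9]
(B,P): not NE [P1→A gives 3>0; P2→Q gives 9>3]
(B,Q): not NE [P1→C gives 12>1]
(C,P): not NE [P1→A gives 3>2]
(C,Q): not NE [P2→P gives 8>0]

PSNE = {(A,P)}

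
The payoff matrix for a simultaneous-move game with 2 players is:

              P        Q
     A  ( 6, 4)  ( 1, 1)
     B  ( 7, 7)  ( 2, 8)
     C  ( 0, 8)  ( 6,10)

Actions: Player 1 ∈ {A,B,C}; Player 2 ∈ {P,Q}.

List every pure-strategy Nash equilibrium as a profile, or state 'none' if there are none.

NE set: (C,Q)

(A,P): not NE [P1→B gives 7>6]
(A,Q): not NE [P1→C gives 6>1; P2→P gives 4>1]
(B,P): not NE [P2→Q gives 8>7]
(B,Q): not NE [P1→C gives 6>2]
(C,P): not NE [P1→B gives 7>0; P2→Q gives 10>8]
(C,Q): NE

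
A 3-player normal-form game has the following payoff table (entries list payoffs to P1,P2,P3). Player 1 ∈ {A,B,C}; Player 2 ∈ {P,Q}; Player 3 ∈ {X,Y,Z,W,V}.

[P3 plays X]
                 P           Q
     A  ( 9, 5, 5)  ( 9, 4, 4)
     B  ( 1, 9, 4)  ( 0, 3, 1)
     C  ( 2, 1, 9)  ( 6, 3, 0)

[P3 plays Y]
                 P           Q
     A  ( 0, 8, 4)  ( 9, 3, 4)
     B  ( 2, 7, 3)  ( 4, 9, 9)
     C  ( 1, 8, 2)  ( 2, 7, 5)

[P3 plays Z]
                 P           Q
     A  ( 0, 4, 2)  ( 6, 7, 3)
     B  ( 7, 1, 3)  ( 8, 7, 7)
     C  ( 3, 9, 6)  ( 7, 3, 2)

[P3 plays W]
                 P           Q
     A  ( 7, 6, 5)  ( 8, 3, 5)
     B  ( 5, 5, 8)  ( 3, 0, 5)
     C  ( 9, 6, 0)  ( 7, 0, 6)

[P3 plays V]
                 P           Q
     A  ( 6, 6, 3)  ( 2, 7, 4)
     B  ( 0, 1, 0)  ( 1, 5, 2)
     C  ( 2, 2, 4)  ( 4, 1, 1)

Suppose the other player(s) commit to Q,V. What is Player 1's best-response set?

BR_1 = {C}

u_1(A vs Q,V) = 2
u_1(B vs Q,V) = 1
u_1(C vs Q,V) = 4
max payoff 4 at {C}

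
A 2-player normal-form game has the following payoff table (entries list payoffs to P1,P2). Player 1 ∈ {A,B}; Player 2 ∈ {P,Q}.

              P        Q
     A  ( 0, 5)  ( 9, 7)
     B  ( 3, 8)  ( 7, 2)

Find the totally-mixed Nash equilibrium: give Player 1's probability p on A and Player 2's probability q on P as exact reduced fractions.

(p,q) = (3/4, 2/5)

P1 indiff ⇒ q·0+(1-q)·9 = q·3+(1-q)·7 ⇒ q(-3) = (1-q)(-2) ⇒ q = 2/5
P2 indiff ⇒ p·5+(1-p)·8 = p·7+(1-p)·2 ⇒ p(-2) = (1-p)(-6) ⇒ p = 3/4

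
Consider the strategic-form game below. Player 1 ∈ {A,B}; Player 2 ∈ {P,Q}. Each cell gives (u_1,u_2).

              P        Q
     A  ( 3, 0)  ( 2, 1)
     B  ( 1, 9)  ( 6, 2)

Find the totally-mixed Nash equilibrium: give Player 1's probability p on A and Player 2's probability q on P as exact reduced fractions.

p=7/8, q=2/3

P1 indiff ⇒ q·3+(1-q)·2 = q·1+(1-q)·6 ⇒ q(2) = (1-q)(4) ⇒ q = 2/3
P2 indiff ⇒ p·0+(1-p)·9 = p·1+(1-p)·2 ⇒ p(-1) = (1-p)(-7) ⇒ p = 7/8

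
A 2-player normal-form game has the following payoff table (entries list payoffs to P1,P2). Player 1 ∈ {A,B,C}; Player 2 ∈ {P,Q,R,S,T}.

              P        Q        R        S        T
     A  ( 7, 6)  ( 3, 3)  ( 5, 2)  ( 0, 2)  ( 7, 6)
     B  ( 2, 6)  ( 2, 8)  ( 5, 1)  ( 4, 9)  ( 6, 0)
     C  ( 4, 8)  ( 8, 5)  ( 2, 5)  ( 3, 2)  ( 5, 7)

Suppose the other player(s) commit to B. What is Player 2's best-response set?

P2 best: {S}

u_2(P vs B) = 6
u_2(Q vs B) = 8
u_2(R vs B) = 1
u_2(S vs B) = 9
u_2(T vs B) = 0
max payoff 9 at {S}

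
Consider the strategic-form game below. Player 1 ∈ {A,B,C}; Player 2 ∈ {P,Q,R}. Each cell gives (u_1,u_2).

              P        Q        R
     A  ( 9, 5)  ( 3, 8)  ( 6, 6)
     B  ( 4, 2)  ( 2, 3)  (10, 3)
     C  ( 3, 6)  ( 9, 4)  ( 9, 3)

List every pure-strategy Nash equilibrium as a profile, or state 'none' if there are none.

(A,P): not NE [P2→Q gives 8>5]
(A,Q): not NE [P1→C gives 9>3]
(A,R): not NE [P1→B gives 10>6; P2→Q gives 8>6]
(B,P): not NE [P1→A gives 9>4; P2→R gives 3>2]
(B,Q): not NE [P1→C gives 9>2]
(B,R): NE
(C,P): not NE [P1→A gives 9>3]
(C,Q): not NE [P2→P gives 6>4]
(C,R): not NE [P1→B gives 10>9; P2→P gives 6>3]

NE set: (B,R)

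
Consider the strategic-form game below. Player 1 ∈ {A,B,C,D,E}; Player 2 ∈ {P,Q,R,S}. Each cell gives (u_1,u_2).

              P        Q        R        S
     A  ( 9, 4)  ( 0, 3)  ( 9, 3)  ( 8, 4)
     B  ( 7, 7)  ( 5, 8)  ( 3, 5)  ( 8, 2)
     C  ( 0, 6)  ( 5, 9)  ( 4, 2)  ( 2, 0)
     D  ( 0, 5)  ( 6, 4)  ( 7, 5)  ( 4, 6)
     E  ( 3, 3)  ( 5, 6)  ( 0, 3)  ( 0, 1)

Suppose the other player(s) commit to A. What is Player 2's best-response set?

u_2(P vs A) = 4
u_2(Q vs A) = 3
u_2(R vs A) = 3
u_2(S vs A) = 4
max payoff 4 at {P,S}

P2 best: {P,S}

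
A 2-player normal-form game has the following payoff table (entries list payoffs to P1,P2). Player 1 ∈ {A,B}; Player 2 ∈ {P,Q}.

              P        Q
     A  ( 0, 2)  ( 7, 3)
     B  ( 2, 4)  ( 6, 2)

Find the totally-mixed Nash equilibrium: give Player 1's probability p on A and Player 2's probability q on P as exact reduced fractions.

P1 indiff ⇒ q·0+(1-q)·7 = q·2+(1-q)·6 ⇒ q(-2) = (1-q)(-1) ⇒ q = 1/3
P2 indiff ⇒ p·2+(1-p)·4 = p·3+(1-p)·2 ⇒ p(-1) = (1-p)(-2) ⇒ p = 2/3

(p,q) = (2/3, 1/3)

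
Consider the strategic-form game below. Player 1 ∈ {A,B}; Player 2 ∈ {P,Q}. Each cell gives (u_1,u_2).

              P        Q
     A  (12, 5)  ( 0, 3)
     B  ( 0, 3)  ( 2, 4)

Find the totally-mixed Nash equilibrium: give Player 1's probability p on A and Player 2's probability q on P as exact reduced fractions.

P1 indiff ⇒ q·12+(1-q)·0 = q·0+(1-q)·2 ⇒ q(12) = (1-q)(2) ⇒ q = 1/7
P2 indiff ⇒ p·5+(1-p)·3 = p·3+(1-p)·4 ⇒ p(2) = (1-p)(1) ⇒ p = 1/3

p=1/3, q=1/7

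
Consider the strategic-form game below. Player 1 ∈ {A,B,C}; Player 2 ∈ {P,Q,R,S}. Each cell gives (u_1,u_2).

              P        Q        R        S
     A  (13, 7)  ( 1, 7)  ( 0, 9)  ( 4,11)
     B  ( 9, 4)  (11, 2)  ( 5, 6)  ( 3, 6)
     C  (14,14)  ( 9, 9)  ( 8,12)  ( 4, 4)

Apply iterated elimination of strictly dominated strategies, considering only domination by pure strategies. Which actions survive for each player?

Survivors P1:{A,C} P2:{P,R,S}

P2 drop Q (R beats it: A:9>7 B:6>2 C:12>9)
P1 drop B (C beats it: P:14>9 R:8>5 S:4>3)
P1→{A,C} P2→{P,R,S}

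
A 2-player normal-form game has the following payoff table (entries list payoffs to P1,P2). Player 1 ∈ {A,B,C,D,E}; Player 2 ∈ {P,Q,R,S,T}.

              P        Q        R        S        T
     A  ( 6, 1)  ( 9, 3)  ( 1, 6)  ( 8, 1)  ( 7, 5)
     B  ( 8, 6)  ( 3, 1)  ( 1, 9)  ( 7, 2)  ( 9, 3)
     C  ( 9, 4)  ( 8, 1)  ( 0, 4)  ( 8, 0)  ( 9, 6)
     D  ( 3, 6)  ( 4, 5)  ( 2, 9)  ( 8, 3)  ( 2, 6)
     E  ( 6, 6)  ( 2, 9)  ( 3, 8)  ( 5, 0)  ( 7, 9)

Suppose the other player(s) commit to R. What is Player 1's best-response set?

argmax u_1 = {E}

u_1(A vs R) = 1
u_1(B vs R) = 1
u_1(C vs R) = 0
u_1(D vs R) = 2
u_1(E vs R) = 3
max payoff 3 at {E}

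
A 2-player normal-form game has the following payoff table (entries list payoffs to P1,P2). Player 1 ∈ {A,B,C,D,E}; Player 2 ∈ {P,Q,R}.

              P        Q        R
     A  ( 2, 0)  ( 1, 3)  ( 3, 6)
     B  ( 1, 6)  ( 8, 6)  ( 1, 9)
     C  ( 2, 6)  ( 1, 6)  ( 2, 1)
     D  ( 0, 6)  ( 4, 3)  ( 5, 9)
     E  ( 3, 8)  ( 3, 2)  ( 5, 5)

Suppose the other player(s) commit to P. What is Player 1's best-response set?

BR_1 = {E}

u_1(A vs P) = 2
u_1(B vs P) = 1
u_1(C vs P) = 2
u_1(D vs P) = 0
u_1(E vs P) = 3
max payoff 3 at {E}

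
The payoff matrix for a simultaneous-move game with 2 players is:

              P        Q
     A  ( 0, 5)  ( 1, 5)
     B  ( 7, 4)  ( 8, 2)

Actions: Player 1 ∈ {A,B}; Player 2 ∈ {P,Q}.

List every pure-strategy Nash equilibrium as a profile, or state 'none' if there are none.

(A,P): not NE [P1→B gives 7>0]
(A,Q): not NE [P1→B gives 8>1]
(B,P): NE
(B,Q): not NE [P2→P gives 4>2]

NE set: (B,P)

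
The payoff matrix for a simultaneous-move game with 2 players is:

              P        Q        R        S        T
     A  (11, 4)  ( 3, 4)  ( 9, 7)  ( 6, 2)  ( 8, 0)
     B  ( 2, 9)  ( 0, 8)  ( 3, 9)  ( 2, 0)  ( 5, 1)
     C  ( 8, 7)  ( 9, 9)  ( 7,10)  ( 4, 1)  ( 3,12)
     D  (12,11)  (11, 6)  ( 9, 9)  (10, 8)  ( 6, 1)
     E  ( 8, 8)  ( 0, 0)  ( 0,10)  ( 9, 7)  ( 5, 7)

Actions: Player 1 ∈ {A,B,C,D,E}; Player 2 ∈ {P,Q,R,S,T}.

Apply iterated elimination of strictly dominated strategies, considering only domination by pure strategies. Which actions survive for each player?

P1 drop B (A beats it: P:11>2 Q:3>0 R:9>3 S:6>2 T:8>5)
P1 drop C (D beats it: P:12>8 Q:11>9 R:9>7 S:10>4 T:6>3)
P1 drop E (D beats it: P:12>8 Q:11>0 R:9>0 S:10>9 T:6>5)
P2 drop Q (R beats it: A:7>4 D:9>6)
P2 drop S (P beats it: A:4>2 D:11>8)
P2 drop T (P beats it: A:4>0 D:11>1)
P1→{A,D} P2→{P,R}

Remaining: P1:{A,D} P2:{P,R}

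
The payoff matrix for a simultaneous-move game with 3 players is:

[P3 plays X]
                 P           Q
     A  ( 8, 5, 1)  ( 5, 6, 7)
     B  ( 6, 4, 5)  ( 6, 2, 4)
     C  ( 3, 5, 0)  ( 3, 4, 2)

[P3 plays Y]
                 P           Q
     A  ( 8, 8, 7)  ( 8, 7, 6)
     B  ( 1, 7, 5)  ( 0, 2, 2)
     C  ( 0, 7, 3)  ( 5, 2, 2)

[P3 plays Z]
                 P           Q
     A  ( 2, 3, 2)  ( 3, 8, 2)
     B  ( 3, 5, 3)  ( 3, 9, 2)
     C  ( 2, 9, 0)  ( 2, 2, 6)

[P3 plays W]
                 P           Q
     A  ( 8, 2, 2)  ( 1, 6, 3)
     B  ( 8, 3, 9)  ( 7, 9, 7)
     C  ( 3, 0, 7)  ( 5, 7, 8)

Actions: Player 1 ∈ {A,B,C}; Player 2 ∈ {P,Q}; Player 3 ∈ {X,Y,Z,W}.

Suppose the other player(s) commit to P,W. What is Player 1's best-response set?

u_1(A vs P,W) = 8
u_1(B vs P,W) = 8
u_1(C vs P,W) = 3
max payoff 8 at {A,B}

BR_1 = {A,B}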